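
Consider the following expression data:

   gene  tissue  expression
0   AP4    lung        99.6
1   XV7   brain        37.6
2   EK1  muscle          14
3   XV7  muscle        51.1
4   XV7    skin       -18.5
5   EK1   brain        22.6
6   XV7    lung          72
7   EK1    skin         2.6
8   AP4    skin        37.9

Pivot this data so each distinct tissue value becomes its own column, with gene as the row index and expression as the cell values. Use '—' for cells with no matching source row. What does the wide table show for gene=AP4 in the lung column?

99.6

The long row with gene=AP4, tissue=lung has expression=99.6.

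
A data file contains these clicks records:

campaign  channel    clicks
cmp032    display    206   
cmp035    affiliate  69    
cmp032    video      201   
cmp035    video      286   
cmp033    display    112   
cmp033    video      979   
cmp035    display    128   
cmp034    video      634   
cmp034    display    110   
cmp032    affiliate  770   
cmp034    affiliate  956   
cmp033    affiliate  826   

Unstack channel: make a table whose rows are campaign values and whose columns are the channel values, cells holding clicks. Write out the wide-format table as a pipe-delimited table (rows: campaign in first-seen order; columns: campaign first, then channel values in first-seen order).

Columns: campaign plus the 3 distinct channel values (display, affiliate, video).
For example, row cmp032 column display takes clicks=206 from the long row (cmp032, display).

| campaign | display | affiliate | video |
| cmp032 | 206 | 770 | 201 |
| cmp035 | 128 | 69 | 286 |
| cmp033 | 112 | 826 | 979 |
| cmp034 | 110 | 956 | 634 |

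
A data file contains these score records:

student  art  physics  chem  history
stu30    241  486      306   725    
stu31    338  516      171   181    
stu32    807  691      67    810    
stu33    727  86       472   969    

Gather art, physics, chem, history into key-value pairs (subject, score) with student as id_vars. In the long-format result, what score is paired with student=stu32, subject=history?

810

Unpivoting turns each (student, wide-column) pair into one long row.
The wide cell at row stu32, column history holds 810, so the long row (stu32, history) has score=810.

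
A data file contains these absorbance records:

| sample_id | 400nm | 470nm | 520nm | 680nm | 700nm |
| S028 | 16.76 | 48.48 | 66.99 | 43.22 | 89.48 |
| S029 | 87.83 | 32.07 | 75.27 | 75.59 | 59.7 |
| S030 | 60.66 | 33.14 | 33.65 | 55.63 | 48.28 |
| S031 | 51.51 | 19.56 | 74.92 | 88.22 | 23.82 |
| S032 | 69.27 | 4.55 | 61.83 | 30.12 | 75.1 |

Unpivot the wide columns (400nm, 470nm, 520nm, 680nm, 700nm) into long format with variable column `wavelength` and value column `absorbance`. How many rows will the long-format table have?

25

5 sample_id values × 5 melted columns = 25 rows.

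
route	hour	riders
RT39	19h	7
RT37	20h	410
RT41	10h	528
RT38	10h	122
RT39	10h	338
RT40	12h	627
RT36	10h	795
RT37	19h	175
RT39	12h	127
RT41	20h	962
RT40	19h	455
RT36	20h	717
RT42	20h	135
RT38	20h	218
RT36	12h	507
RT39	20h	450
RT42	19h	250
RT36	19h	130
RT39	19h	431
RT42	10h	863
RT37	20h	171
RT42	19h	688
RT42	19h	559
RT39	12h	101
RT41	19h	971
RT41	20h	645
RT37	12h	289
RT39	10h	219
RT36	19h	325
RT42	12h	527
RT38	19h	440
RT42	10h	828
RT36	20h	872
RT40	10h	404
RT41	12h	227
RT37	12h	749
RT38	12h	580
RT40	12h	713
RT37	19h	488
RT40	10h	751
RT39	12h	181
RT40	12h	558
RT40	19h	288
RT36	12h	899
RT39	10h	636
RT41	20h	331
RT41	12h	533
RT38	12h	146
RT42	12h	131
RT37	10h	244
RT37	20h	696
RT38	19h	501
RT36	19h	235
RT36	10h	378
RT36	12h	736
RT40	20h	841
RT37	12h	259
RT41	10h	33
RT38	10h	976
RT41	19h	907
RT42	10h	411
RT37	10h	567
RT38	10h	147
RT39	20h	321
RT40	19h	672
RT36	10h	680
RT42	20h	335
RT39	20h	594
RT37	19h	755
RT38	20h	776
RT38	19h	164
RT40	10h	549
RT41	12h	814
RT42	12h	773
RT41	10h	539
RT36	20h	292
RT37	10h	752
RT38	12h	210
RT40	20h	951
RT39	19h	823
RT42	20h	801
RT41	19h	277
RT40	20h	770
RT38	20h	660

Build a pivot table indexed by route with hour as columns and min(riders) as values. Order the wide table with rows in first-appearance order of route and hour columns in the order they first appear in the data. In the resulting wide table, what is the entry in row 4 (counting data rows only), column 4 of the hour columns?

146

With rows in first-appearance order of route, row 4 is route=RT38. hour columns in first-appearance order: 19h, 20h, 10h, 12h; column 4 is 12h.
Long rows with route=RT38, hour=12h: min(580, 146, 210) = 146.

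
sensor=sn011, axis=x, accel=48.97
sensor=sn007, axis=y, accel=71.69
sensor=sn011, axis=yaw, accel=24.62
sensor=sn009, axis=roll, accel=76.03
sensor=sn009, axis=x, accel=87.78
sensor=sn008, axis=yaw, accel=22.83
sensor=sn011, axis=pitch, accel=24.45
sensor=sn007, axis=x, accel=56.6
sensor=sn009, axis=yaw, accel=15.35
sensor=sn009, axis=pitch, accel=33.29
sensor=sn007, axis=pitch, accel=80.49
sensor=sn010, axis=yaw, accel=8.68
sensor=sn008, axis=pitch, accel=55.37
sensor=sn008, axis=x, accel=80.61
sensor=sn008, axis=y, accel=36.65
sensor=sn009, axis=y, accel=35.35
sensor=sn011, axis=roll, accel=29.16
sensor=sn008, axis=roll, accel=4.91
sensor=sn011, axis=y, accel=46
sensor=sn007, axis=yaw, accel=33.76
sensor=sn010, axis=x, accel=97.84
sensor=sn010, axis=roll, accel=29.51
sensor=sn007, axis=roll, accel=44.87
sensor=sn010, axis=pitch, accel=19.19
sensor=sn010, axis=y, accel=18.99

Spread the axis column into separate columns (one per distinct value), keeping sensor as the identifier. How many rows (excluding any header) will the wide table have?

5 distinct sensor values → 5 rows.

5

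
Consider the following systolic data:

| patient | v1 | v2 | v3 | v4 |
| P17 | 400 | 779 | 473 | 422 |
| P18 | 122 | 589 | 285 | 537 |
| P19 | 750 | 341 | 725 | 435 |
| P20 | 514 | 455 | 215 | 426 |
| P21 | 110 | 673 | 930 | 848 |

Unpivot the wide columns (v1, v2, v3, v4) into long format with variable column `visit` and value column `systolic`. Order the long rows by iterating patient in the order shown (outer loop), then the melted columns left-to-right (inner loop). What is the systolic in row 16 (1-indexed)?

20 rows total (5 × 4). Row 16: index ⌊(16-1)/4⌋ = 3 into patient → P20; (16-1) mod 4 = 3 into the melted columns → v4.
So row 16 is (P20, v4, 426); systolic = 426.

426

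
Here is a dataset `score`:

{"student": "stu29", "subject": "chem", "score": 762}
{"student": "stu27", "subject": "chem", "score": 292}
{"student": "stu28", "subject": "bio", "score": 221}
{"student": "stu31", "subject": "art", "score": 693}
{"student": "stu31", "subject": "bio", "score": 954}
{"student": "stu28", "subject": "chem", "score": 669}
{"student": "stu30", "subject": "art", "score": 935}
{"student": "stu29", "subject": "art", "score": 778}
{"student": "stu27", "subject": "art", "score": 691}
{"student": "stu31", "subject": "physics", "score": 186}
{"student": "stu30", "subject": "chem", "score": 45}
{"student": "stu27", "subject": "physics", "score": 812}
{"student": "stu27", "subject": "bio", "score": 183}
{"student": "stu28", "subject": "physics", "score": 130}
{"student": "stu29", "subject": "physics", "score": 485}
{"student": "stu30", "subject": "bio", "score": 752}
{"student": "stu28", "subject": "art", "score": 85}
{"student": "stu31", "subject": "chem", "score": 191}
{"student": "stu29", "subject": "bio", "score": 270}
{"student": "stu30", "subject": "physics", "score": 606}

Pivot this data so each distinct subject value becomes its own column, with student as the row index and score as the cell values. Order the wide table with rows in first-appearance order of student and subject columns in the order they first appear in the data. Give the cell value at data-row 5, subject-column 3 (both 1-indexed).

With rows in first-appearance order of student, row 5 is student=stu30. subject columns in first-appearance order: chem, bio, art, physics; column 3 is art.
Long rows with student=stu30, subject=art: score = 935.

935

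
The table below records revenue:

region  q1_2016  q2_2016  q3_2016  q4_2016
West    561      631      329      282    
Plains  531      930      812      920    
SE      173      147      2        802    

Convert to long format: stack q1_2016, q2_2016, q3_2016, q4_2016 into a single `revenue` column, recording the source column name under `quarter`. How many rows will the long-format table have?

3 region values × 4 melted columns = 12 rows.

12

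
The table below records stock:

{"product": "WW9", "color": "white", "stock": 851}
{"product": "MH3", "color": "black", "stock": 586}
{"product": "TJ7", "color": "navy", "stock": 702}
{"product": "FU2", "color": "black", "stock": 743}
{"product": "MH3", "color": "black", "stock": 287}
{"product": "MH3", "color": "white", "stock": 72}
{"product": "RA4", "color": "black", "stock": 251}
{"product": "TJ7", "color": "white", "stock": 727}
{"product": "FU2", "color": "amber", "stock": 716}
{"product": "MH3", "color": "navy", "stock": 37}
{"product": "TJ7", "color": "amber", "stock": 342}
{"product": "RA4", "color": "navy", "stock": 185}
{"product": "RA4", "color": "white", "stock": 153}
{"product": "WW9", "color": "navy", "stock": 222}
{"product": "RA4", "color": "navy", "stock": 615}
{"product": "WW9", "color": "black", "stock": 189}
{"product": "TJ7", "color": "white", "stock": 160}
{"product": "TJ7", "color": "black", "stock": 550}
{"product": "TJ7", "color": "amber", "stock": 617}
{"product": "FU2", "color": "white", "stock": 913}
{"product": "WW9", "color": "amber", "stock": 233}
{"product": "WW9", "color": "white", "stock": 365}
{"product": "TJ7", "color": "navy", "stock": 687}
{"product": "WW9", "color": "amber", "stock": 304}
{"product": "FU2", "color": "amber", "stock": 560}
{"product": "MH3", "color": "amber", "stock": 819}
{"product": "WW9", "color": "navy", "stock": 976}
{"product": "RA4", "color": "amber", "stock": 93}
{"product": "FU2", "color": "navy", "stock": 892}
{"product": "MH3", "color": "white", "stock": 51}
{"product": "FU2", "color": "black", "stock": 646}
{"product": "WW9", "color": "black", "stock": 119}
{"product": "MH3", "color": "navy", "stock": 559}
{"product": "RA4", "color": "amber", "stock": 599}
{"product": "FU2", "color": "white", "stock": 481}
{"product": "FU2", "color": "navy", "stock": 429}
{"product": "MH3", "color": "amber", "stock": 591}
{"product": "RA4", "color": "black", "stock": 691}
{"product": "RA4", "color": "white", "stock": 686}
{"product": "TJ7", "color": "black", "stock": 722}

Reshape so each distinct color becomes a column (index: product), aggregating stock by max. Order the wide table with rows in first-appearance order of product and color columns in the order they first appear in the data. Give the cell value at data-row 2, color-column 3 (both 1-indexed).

With rows in first-appearance order of product, row 2 is product=MH3. color columns in first-appearance order: white, black, navy, amber; column 3 is navy.
Long rows with product=MH3, color=navy: max(37, 559) = 559.

559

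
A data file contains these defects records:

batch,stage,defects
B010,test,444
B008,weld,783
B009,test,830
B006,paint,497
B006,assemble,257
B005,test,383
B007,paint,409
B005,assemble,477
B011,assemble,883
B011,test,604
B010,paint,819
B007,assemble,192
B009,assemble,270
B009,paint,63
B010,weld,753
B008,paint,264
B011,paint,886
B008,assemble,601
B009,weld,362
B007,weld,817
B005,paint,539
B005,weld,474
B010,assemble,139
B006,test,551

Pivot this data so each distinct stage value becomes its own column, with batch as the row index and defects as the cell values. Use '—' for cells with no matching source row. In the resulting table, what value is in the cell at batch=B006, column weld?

No long-format row has batch=B006 and stage=weld, so the cell is —.

—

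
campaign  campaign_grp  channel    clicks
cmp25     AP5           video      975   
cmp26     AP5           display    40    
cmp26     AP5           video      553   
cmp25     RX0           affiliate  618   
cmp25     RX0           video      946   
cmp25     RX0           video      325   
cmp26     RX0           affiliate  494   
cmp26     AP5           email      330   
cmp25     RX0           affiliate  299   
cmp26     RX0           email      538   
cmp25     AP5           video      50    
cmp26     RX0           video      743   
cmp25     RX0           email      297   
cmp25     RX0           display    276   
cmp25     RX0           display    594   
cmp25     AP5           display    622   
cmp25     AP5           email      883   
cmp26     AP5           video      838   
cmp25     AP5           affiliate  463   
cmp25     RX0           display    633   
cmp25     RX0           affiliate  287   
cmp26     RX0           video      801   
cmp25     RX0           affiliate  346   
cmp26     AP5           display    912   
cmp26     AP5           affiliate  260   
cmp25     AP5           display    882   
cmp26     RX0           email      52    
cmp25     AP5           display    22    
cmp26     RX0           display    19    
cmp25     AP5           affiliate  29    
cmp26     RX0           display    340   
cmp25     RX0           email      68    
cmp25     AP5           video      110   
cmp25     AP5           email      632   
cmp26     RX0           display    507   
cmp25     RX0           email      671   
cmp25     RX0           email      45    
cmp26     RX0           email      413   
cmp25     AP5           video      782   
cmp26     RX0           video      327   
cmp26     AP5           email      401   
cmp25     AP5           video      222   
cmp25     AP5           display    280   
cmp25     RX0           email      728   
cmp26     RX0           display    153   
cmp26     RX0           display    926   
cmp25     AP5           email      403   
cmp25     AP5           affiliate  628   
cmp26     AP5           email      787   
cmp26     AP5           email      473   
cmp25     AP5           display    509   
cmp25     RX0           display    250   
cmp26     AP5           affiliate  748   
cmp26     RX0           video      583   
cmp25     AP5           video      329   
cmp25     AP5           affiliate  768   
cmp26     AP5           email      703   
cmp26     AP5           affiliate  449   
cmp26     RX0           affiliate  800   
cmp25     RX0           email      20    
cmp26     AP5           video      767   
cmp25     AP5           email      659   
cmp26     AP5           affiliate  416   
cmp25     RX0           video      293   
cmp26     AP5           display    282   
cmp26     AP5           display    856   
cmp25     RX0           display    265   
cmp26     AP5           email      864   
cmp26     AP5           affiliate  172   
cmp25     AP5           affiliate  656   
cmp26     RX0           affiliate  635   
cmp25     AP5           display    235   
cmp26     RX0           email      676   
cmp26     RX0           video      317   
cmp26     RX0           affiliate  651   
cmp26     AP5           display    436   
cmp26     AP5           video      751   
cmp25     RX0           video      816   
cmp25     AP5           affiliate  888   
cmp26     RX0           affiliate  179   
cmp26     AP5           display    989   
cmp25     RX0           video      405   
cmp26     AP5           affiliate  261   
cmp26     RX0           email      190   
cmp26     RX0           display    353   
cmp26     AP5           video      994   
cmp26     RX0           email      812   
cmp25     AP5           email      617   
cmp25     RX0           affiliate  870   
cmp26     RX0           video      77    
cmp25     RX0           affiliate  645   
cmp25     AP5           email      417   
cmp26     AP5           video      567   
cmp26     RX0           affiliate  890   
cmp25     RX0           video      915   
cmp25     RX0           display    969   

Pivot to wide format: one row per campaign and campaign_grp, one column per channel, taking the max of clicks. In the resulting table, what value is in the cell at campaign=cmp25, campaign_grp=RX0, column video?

Rows with campaign=cmp25, campaign_grp=RX0 and channel=video: clicks values are 946, 325, 293, 816, 405, 915.
max(946, 325, 293, 816, 405, 915) = 946.

946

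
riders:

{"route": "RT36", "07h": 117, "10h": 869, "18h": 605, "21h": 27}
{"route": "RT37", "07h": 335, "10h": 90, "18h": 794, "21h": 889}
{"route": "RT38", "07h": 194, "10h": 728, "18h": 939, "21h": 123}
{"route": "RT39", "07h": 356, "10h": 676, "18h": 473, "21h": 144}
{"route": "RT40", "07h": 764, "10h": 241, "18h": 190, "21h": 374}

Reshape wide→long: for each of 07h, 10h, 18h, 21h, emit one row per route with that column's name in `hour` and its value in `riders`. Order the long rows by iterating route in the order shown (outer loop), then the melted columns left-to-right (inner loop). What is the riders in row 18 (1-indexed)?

241

20 rows total (5 × 4). Row 18: index ⌊(18-1)/4⌋ = 4 into route → RT40; (18-1) mod 4 = 1 into the melted columns → 10h.
So row 18 is (RT40, 10h, 241); riders = 241.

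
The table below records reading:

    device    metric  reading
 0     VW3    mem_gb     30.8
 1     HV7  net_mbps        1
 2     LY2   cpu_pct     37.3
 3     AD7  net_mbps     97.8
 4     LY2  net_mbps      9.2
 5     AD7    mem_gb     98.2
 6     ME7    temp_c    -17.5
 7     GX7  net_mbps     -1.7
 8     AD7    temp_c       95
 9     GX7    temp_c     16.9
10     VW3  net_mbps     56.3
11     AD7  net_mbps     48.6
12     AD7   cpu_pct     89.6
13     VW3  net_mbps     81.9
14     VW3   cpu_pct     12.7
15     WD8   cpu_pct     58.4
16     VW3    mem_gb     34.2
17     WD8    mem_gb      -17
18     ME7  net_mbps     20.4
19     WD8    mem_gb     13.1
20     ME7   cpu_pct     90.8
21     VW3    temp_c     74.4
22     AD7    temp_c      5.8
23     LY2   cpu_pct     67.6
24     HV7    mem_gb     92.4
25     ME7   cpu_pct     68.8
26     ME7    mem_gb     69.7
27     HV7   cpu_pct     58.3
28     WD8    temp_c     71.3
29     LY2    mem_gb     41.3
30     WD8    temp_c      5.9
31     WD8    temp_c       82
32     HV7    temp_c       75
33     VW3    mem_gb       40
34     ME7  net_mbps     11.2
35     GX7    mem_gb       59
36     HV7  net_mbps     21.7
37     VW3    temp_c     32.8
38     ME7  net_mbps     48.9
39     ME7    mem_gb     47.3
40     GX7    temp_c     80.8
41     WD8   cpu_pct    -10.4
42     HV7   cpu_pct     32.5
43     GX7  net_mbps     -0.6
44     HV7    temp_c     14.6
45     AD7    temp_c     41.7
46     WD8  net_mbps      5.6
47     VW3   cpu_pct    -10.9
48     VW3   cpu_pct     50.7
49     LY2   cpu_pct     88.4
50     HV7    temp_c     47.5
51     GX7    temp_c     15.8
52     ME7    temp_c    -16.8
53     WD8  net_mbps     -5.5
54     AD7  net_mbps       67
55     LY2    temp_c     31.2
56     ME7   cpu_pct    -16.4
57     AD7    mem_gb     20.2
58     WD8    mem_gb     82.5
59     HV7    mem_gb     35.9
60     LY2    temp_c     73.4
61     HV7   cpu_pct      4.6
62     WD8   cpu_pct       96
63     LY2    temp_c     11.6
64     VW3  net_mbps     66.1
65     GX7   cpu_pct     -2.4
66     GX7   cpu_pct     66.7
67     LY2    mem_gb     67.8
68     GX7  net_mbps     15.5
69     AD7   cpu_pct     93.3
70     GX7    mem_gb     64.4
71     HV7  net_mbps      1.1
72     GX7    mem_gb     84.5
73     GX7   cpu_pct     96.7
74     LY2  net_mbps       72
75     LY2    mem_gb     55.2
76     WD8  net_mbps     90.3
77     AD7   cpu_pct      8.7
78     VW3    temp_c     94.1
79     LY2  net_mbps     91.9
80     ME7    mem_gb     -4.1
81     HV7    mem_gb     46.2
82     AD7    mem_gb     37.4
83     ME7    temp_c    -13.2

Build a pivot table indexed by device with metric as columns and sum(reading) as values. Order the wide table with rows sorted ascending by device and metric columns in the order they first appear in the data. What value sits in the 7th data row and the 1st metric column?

With rows sorted ascending by device, row 7 is device=WD8. metric columns in first-appearance order: mem_gb, net_mbps, cpu_pct, temp_c; column 1 is mem_gb.
Long rows with device=WD8, metric=mem_gb: -17 + 13.1 + 82.5 = 78.6.

78.6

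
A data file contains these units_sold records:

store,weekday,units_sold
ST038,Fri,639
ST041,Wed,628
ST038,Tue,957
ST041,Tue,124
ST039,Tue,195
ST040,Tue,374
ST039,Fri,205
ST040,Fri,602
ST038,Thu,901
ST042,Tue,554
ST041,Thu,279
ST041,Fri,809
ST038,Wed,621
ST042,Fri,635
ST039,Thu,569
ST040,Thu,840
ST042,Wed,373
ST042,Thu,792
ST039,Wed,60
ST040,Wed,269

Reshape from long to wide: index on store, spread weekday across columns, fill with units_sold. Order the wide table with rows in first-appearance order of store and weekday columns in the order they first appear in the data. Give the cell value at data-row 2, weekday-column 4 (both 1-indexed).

With rows in first-appearance order of store, row 2 is store=ST041. weekday columns in first-appearance order: Fri, Wed, Tue, Thu; column 4 is Thu.
Long rows with store=ST041, weekday=Thu: units_sold = 279.

279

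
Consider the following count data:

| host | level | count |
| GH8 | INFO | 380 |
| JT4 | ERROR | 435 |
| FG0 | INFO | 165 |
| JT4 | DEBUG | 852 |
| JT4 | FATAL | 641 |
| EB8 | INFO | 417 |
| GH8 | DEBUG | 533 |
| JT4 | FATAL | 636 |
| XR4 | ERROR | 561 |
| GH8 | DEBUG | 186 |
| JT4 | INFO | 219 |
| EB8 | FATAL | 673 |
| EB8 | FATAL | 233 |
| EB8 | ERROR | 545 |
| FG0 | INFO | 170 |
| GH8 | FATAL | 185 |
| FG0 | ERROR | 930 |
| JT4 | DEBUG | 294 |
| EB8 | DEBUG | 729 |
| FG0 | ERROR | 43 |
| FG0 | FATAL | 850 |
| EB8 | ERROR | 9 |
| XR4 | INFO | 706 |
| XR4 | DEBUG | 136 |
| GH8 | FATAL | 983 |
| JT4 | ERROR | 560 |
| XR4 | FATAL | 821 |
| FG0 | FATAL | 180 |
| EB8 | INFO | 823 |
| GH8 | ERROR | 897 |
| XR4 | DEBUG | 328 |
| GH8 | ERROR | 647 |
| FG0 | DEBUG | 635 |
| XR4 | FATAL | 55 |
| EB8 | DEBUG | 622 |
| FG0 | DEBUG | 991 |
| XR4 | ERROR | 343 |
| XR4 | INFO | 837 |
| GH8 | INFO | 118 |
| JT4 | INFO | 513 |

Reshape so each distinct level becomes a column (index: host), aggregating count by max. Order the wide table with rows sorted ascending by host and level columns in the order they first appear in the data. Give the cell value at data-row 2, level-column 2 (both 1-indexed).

930

With rows sorted ascending by host, row 2 is host=FG0. level columns in first-appearance order: INFO, ERROR, DEBUG, FATAL; column 2 is ERROR.
Long rows with host=FG0, level=ERROR: max(930, 43) = 930.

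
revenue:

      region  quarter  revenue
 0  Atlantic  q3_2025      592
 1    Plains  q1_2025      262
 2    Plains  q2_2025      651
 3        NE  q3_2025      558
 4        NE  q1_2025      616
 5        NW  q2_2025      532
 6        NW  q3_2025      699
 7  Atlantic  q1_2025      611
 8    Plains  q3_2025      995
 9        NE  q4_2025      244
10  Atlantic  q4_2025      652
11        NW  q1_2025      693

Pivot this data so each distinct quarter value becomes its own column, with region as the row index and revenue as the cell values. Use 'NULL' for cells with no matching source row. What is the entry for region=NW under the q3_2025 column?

699

The long row with region=NW, quarter=q3_2025 has revenue=699.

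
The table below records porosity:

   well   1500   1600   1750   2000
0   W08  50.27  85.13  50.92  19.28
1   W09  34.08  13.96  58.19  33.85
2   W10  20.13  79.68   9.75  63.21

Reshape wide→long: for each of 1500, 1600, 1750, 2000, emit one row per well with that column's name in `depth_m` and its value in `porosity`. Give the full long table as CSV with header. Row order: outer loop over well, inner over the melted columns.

well,depth_m,porosity
W08,1500,50.27
W08,1600,85.13
W08,1750,50.92
W08,2000,19.28
W09,1500,34.08
W09,1600,13.96
W09,1750,58.19
W09,2000,33.85
W10,1500,20.13
W10,1600,79.68
W10,1750,9.75
W10,2000,63.21

Each (well, column) pair becomes one row: 3 × 4 = 12 rows.
For example, (W08, 1500) → porosity=50.27.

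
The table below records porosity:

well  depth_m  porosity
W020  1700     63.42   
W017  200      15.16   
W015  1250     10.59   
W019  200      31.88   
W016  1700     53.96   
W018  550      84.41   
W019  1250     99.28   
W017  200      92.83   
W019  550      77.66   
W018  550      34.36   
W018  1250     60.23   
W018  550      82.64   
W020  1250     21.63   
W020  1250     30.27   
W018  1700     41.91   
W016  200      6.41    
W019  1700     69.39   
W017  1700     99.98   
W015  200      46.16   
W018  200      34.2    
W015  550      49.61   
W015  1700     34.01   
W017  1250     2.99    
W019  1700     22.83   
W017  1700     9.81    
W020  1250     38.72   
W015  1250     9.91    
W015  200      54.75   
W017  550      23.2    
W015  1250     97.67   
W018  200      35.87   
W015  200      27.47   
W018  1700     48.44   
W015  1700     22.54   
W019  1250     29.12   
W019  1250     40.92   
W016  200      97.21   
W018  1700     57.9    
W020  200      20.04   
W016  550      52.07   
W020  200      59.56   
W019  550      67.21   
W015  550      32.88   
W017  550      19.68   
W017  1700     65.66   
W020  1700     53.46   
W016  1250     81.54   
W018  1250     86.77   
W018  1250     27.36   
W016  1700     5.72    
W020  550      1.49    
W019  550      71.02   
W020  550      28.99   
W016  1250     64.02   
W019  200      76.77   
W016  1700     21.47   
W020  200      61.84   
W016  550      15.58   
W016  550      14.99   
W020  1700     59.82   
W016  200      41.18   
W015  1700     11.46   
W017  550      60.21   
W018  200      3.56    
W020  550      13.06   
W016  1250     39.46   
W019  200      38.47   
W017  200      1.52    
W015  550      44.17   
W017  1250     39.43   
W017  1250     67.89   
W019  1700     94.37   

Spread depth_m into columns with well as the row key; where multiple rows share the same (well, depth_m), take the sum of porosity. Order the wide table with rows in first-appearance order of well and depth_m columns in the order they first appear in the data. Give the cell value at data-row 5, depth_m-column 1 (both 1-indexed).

81.15

With rows in first-appearance order of well, row 5 is well=W016. depth_m columns in first-appearance order: 1700, 200, 1250, 550; column 1 is 1700.
Long rows with well=W016, depth_m=1700: 53.96 + 5.72 + 21.47 = 81.15.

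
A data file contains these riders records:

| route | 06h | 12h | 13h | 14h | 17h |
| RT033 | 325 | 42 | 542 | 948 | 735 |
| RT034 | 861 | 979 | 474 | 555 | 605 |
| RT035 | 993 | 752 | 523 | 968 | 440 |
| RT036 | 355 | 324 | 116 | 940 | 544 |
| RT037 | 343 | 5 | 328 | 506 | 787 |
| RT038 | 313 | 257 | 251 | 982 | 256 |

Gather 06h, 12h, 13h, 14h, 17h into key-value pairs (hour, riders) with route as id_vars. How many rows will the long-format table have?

6 route values × 5 melted columns = 30 rows.

30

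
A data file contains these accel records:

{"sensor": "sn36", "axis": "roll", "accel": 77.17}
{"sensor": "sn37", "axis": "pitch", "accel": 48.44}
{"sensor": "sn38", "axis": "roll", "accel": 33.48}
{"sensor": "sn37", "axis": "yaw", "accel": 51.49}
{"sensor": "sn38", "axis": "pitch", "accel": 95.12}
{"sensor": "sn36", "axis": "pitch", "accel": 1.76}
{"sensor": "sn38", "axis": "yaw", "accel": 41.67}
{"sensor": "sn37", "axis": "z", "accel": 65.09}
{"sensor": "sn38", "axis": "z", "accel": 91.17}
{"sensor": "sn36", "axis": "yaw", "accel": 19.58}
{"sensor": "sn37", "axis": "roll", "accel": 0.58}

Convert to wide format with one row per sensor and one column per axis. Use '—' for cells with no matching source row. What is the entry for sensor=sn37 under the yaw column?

51.49

The long row with sensor=sn37, axis=yaw has accel=51.49.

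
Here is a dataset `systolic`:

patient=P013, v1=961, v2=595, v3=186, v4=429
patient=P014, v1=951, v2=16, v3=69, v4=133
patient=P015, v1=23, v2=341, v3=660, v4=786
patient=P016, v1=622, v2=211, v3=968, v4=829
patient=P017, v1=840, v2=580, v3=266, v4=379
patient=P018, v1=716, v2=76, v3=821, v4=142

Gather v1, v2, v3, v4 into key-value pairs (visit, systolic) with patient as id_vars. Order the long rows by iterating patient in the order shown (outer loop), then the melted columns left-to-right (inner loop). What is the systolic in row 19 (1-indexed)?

24 rows total (6 × 4). Row 19: index ⌊(19-1)/4⌋ = 4 into patient → P017; (19-1) mod 4 = 2 into the melted columns → v3.
So row 19 is (P017, v3, 266); systolic = 266.

266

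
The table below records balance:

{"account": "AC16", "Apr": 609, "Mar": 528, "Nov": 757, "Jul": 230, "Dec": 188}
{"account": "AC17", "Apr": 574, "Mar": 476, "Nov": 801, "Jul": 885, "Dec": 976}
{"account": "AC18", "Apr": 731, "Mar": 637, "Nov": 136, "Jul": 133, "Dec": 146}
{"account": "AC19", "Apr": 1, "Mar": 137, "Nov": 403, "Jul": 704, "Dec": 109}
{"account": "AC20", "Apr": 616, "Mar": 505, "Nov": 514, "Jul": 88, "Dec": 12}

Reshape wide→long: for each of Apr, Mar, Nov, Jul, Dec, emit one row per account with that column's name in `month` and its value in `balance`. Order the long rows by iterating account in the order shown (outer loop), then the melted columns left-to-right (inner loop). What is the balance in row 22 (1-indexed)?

505

25 rows total (5 × 5). Row 22: index ⌊(22-1)/5⌋ = 4 into account → AC20; (22-1) mod 5 = 1 into the melted columns → Mar.
So row 22 is (AC20, Mar, 505); balance = 505.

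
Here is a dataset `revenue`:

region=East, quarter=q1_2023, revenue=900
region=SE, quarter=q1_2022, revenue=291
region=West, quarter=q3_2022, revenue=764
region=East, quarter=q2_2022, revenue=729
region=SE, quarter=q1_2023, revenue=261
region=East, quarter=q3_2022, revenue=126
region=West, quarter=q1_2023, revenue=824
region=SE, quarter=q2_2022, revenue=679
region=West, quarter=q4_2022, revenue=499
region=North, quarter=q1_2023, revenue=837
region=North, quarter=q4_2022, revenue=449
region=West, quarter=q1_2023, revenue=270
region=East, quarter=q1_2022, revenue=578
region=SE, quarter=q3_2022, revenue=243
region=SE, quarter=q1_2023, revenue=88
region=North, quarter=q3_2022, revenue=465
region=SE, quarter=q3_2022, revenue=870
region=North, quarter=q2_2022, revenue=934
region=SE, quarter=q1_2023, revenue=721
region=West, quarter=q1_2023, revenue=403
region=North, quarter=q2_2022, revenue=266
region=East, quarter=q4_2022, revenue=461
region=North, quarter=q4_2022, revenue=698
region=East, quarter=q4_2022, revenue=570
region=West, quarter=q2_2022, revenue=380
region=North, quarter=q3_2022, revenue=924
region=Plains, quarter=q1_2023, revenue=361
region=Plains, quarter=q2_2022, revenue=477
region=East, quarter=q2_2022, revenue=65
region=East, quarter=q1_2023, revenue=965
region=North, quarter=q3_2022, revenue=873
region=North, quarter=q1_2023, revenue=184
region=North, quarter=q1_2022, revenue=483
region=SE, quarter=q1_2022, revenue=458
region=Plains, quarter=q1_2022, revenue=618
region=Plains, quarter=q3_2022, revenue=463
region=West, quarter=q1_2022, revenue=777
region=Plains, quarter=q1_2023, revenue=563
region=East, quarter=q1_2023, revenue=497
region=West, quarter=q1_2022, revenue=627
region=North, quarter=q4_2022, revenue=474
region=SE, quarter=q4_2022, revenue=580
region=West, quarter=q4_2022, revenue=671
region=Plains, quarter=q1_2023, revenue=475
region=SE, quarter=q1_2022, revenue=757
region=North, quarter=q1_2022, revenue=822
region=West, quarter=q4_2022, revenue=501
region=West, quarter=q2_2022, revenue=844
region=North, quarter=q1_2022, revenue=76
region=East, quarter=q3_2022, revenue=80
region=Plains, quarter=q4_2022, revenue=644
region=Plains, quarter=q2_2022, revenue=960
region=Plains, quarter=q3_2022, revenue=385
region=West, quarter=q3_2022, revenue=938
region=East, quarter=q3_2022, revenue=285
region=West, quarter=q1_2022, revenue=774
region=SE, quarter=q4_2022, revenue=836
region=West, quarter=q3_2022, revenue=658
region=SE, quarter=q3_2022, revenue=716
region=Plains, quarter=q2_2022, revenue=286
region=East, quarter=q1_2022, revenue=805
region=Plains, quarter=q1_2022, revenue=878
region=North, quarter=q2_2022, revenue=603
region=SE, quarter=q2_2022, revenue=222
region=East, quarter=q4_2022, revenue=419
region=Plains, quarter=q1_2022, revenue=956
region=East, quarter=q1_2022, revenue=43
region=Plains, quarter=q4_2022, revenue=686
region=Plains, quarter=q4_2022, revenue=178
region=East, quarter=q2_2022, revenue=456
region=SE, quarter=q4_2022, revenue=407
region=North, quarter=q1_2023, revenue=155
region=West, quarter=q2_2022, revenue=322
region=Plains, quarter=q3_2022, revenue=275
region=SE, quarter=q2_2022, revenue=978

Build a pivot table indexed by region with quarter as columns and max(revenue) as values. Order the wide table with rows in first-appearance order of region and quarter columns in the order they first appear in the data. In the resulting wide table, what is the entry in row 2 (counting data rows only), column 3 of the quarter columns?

870

With rows in first-appearance order of region, row 2 is region=SE. quarter columns in first-appearance order: q1_2023, q1_2022, q3_2022, q2_2022, q4_2022; column 3 is q3_2022.
Long rows with region=SE, quarter=q3_2022: max(243, 870, 716) = 870.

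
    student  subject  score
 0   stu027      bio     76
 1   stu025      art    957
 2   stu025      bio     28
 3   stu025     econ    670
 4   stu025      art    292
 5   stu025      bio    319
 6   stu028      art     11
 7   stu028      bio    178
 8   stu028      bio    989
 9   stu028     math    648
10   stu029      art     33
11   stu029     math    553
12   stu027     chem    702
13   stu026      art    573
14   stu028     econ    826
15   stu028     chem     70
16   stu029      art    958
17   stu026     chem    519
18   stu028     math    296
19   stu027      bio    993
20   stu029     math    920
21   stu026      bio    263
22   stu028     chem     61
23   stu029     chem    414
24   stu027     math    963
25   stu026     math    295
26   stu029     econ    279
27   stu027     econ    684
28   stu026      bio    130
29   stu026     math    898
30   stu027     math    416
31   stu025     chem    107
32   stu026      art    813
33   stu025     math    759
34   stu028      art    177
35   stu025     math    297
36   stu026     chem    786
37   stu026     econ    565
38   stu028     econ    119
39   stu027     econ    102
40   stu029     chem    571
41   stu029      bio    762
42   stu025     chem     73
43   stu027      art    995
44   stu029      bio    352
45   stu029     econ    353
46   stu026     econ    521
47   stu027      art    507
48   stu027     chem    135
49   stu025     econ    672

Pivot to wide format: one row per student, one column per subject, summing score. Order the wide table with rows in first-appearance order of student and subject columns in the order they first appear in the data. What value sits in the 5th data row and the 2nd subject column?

1386

With rows in first-appearance order of student, row 5 is student=stu026. subject columns in first-appearance order: bio, art, econ, math, chem; column 2 is art.
Long rows with student=stu026, subject=art: 573 + 813 = 1386.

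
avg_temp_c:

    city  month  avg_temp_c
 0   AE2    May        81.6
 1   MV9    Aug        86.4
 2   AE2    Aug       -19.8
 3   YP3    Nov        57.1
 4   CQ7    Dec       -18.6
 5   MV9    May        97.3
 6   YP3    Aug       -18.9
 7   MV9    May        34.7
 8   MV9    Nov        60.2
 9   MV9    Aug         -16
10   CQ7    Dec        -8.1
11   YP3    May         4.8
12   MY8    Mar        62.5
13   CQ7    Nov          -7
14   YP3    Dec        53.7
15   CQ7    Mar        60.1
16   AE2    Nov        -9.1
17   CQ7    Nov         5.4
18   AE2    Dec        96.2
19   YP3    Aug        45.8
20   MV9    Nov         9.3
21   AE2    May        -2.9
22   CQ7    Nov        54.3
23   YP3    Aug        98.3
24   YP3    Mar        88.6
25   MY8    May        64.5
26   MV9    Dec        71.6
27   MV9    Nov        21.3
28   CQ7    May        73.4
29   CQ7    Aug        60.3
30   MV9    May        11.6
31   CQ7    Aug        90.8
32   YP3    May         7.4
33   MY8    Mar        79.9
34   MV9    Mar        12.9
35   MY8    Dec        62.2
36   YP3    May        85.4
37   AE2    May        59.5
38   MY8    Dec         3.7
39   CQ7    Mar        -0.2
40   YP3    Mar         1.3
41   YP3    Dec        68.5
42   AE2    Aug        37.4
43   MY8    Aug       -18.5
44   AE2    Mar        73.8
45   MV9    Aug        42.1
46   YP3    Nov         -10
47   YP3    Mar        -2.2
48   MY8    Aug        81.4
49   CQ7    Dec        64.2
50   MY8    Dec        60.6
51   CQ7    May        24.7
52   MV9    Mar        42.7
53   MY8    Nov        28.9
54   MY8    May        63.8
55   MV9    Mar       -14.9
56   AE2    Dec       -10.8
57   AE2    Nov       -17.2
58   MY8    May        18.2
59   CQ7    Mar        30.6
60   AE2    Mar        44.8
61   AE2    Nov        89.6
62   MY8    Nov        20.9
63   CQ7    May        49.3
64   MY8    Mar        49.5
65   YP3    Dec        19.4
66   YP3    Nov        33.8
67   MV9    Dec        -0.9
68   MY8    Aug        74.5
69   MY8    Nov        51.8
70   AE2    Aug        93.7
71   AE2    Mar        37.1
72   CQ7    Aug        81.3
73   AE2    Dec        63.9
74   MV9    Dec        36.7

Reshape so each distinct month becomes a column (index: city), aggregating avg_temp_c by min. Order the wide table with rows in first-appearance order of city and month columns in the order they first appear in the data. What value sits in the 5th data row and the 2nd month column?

-18.5

With rows in first-appearance order of city, row 5 is city=MY8. month columns in first-appearance order: May, Aug, Nov, Dec, Mar; column 2 is Aug.
Long rows with city=MY8, month=Aug: min(-18.5, 81.4, 74.5) = -18.5.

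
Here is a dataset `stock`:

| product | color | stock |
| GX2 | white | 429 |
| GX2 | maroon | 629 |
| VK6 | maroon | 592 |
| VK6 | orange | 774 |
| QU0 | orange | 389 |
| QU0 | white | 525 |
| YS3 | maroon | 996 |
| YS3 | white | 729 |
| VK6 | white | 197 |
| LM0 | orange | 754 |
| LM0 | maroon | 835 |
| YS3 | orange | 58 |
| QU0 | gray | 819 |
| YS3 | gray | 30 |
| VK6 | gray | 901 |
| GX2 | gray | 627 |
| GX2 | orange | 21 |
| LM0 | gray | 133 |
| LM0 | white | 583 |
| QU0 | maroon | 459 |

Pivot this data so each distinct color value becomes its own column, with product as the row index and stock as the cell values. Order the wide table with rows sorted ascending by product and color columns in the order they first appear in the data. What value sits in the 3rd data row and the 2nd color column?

459

With rows sorted ascending by product, row 3 is product=QU0. color columns in first-appearance order: white, maroon, orange, gray; column 2 is maroon.
Long rows with product=QU0, color=maroon: stock = 459.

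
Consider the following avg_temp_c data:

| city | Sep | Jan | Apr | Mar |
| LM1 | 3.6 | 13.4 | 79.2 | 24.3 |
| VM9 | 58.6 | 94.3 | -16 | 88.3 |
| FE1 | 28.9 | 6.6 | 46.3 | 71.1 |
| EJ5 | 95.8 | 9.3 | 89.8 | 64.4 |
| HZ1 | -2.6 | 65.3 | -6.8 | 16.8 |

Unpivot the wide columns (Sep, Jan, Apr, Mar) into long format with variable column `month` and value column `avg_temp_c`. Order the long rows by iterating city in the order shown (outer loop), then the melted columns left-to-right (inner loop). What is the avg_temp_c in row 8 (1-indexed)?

20 rows total (5 × 4). Row 8: index ⌊(8-1)/4⌋ = 1 into city → VM9; (8-1) mod 4 = 3 into the melted columns → Mar.
So row 8 is (VM9, Mar, 88.3); avg_temp_c = 88.3.

88.3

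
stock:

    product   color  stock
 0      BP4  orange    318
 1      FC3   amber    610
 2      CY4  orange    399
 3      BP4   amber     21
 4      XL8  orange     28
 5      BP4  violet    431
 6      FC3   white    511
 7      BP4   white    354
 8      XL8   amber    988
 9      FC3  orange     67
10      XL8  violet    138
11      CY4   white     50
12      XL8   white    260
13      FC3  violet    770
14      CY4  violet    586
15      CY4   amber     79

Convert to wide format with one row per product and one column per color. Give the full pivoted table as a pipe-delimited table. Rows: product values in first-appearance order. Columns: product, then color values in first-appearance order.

Columns: product plus the 4 distinct color values (orange, amber, violet, white).
For example, row BP4 column orange takes stock=318 from the long row (BP4, orange).

| product | orange | amber | violet | white |
| BP4 | 318 | 21 | 431 | 354 |
| FC3 | 67 | 610 | 770 | 511 |
| CY4 | 399 | 79 | 586 | 50 |
| XL8 | 28 | 988 | 138 | 260 |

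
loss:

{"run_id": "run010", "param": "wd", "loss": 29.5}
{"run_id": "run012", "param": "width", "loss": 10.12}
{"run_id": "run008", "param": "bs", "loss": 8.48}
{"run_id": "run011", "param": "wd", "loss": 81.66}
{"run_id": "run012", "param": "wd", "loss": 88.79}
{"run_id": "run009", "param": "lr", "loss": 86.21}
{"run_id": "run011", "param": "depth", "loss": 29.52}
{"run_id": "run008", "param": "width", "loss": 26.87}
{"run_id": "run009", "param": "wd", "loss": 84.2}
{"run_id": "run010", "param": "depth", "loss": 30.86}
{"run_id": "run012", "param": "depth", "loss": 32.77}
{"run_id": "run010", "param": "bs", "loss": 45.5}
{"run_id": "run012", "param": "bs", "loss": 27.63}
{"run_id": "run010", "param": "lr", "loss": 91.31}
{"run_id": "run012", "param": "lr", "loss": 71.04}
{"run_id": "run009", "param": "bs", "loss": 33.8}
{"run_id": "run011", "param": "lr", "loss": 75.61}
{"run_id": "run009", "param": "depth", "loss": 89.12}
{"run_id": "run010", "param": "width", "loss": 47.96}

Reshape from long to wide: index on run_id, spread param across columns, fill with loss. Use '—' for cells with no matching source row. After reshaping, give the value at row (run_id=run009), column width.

—

No long-format row has run_id=run009 and param=width, so the cell is —.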